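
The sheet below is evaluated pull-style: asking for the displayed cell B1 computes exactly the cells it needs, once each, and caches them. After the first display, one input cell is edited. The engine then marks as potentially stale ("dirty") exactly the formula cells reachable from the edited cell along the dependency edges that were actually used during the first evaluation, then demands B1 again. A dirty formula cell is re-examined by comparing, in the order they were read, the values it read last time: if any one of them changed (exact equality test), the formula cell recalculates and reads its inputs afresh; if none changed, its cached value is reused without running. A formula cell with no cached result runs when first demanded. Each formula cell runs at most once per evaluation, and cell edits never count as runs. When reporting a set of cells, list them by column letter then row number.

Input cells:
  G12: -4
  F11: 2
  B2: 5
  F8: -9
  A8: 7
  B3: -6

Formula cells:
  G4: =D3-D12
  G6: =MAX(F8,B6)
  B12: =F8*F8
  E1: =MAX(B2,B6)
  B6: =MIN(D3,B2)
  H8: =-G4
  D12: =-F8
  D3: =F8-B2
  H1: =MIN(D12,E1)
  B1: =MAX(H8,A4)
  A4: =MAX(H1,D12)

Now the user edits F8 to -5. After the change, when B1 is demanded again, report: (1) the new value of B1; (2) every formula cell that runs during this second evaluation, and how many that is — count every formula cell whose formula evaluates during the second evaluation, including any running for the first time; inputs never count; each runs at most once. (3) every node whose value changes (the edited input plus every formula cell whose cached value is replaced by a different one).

Demanding B1 again yields 15.
9 formula cells run: A4, B1, B6, D3, D12, E1, G4, H1, H8.
The nodes whose values change: A4, B1, B6, D3, D12, F8, G4, H8.

First demand of the output computes:
  D3 = -9 - 5 = -14
  B6 = MIN(-14, 5) = -14
  D12 = -(-9) = 9
  E1 = MAX(5, -14) = 5
  G4 = -14 - 9 = -23
  H1 = MIN(9, 5) = 5
  A4 = MAX(5, 9) = 9
  H8 = -(-23) = 23
  B1 = MAX(23, 9) = 23

After the edit, cleaning proceeds:
  D3: a read changed (F8 -9->-5) — executes, giving -10.
  B6: a read changed (D3 -14->-10) — executes, giving -10.
  D12: a read changed (F8 -9->-5) — executes, giving 5.
  E1: a read changed (B6 -14->-10) — executes, giving 5 — identical to its old value.
  G4: a read changed (D3 -14->-10; D12 9->5) — executes, giving -15.
  H1: a read changed (D12 9->5) — executes, giving 5 — identical to its old value.
  A4: a read changed (D12 9->5) — executes, giving 5.
  H8: a read changed (G4 -23->-15) — executes, giving 15.
  B1: a read changed (H8 23->15; A4 9->5) — executes, giving 15.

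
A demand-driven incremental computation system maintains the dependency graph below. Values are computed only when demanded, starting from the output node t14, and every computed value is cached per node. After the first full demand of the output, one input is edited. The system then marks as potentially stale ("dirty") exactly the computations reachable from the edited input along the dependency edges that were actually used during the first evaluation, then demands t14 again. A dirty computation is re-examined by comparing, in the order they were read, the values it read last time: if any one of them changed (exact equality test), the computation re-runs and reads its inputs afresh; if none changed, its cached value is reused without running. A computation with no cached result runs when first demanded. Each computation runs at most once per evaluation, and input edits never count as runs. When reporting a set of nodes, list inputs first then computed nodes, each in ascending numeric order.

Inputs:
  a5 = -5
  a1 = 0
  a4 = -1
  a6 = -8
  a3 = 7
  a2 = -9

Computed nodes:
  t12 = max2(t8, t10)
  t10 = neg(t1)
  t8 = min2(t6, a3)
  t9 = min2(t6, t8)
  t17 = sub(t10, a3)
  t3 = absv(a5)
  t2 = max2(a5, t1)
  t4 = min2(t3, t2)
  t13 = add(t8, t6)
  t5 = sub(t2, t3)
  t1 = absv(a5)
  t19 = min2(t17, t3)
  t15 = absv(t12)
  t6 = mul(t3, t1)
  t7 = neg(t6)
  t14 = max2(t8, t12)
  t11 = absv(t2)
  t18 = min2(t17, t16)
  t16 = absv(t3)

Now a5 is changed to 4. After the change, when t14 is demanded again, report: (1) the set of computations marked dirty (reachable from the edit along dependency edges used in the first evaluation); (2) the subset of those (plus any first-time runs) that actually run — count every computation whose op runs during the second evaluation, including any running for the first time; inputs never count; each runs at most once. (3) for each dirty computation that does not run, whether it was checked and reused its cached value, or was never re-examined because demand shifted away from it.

Marked dirty: t1, t3, t6, t8, t10, t12, t14.
Computations that run: t1, t3, t6, t8, t10, t12 — 6 in total.
Checked but reused from cache: t14.
Key observation: the cutoff stops propagation at t14 — its inputs' values are unchanged, so it reuses its cache.

First evaluation (everything demanded from the output):
  t1 = absv(-5) = 5
  t3 = absv(-5) = 5
  t6 = mul(5, 5) = 25
  t8 = min2(25, 7) = 7
  t10 = neg(5) = -5
  t12 = max2(7, -5) = 7
  t14 = max2(7, 7) = 7

Propagation after the edit:
  t1: runs — a5 -5->4; result 4.
  t3: runs — a5 -5->4; result 4.
  t6: runs — t3 5->4; t1 5->4; result 16.
  t8: runs — t6 25->16; result 7 (same value as before).
  t10: runs — t1 5->4; result -4.
  t12: runs — t10 -5->-4; result 7 (same value as before).
  t14: checked — values it read are unchanged (t8 unchanged, t12 unchanged); reused cached 7 without running.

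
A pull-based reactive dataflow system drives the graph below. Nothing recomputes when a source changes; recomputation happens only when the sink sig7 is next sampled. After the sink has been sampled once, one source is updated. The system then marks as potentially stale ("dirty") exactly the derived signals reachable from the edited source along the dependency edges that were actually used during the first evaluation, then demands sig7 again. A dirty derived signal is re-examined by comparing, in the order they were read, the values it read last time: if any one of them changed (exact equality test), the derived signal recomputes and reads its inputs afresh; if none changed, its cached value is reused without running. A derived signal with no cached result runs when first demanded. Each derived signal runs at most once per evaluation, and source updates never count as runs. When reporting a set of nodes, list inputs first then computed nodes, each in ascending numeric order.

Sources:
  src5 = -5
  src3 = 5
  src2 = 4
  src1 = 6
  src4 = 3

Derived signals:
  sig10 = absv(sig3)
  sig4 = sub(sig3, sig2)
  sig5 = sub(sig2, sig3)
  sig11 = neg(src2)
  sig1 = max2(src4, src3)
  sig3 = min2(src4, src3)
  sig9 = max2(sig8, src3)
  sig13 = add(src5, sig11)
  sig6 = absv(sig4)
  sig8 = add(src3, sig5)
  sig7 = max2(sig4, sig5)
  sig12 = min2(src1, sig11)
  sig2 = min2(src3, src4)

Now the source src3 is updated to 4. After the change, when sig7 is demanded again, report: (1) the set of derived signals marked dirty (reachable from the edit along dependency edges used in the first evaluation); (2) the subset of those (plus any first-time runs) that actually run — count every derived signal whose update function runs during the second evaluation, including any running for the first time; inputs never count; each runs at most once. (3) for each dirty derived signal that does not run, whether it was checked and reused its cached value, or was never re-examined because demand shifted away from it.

First evaluation (everything demanded from the output):
  sig2 = min2(5, 3) = 3
  sig3 = min2(3, 5) = 3
  sig4 = sub(3, 3) = 0
  sig5 = sub(3, 3) = 0
  sig7 = max2(0, 0) = 0

Propagation after the edit:
  sig2: runs — src3 5->4; result 3 (same value as before).
  sig3: runs — src3 5->4; result 3 (same value as before).
  sig4: checked — values it read are unchanged (sig3 unchanged, sig2 unchanged); reused cached 0 without running.
  sig5: checked — values it read are unchanged (sig2 unchanged, sig3 unchanged); reused cached 0 without running.
  sig7: checked — values it read are unchanged (sig4 unchanged, sig5 unchanged); reused cached 0 without running.

Key observation: the cutoff stops propagation at sig4 — its inputs' values are unchanged, so it reuses its cache.

Marked dirty: sig2, sig3, sig4, sig5, sig7.
Derived signals that run: sig2, sig3 — 2 in total.
Checked but reused from cache: sig4, sig5, sig7.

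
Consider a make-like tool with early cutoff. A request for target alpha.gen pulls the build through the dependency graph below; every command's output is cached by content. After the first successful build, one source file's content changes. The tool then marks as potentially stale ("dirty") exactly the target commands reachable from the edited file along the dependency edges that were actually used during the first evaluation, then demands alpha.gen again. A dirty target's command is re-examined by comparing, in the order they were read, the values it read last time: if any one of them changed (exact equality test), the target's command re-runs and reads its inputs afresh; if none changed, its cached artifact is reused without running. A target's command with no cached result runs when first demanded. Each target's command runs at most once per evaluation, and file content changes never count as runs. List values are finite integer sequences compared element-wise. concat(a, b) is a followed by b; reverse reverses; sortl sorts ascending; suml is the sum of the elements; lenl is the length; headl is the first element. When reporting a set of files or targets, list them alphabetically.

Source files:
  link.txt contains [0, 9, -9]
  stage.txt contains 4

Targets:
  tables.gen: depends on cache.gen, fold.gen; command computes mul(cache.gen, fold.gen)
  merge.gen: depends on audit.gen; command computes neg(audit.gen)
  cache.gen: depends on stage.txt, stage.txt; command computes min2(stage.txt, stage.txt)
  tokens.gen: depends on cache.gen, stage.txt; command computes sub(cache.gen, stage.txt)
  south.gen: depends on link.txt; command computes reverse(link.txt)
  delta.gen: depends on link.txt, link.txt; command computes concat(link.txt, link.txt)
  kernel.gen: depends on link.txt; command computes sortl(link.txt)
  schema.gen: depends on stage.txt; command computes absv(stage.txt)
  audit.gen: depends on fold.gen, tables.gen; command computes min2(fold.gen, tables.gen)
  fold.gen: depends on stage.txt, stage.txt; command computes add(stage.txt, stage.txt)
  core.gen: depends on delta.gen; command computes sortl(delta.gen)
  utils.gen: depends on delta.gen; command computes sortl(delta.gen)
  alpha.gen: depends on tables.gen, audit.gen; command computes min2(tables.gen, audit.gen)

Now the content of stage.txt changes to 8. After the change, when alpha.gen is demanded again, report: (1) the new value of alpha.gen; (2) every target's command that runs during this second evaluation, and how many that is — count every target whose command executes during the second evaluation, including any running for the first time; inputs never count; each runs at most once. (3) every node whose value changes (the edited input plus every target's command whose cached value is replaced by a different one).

Demanding alpha.gen again yields 16.
5 target commands run: alpha.gen, audit.gen, cache.gen, fold.gen, tables.gen.
The nodes whose values change: alpha.gen, audit.gen, cache.gen, fold.gen, stage.txt, tables.gen.

First demand of the output computes:
  cache.gen = min2(4, 4) = 4
  fold.gen = add(4, 4) = 8
  tables.gen = mul(4, 8) = 32
  audit.gen = min2(8, 32) = 8
  alpha.gen = min2(32, 8) = 8

After the edit, cleaning proceeds:
  cache.gen: a read changed (stage.txt 4->8; stage.txt 4->8) — executes, giving 8.
  fold.gen: a read changed (stage.txt 4->8; stage.txt 4->8) — executes, giving 16.
  tables.gen: a read changed (cache.gen 4->8; fold.gen 8->16) — executes, giving 128.
  audit.gen: a read changed (fold.gen 8->16; tables.gen 32->128) — executes, giving 16.
  alpha.gen: a read changed (tables.gen 32->128; audit.gen 8->16) — executes, giving 16.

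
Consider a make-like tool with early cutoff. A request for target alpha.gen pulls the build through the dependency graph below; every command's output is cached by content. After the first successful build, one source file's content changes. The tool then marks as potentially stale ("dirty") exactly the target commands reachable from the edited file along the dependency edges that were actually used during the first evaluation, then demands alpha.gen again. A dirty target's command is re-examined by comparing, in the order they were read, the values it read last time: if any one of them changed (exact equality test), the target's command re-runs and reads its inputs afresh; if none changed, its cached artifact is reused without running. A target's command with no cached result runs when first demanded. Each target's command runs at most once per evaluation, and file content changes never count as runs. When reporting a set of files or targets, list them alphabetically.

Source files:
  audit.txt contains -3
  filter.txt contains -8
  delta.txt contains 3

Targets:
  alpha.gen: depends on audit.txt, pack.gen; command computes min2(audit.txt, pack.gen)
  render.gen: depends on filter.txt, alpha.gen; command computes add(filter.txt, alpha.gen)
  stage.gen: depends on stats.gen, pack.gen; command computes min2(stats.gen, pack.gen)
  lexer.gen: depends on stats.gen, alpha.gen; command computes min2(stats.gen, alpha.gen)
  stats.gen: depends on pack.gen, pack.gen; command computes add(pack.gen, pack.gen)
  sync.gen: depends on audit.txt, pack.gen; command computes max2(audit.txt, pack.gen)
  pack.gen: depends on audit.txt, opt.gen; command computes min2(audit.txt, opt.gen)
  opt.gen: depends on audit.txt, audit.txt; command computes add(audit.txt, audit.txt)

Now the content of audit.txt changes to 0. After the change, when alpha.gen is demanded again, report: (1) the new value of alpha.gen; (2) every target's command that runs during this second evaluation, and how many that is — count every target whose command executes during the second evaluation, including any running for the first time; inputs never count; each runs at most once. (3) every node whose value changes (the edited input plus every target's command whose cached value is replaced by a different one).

First demand of the output computes:
  opt.gen = add(-3, -3) = -6
  pack.gen = min2(-3, -6) = -6
  alpha.gen = min2(-3, -6) = -6

After the edit, cleaning proceeds:
  opt.gen: a read changed (audit.txt -3->0; audit.txt -3->0) — executes, giving 0.
  pack.gen: a read changed (audit.txt -3->0; opt.gen -6->0) — executes, giving 0.
  alpha.gen: a read changed (audit.txt -3->0; pack.gen -6->0) — executes, giving 0.

Demanding alpha.gen again yields 0.
3 target commands run: alpha.gen, opt.gen, pack.gen.
The nodes whose values change: alpha.gen, audit.txt, opt.gen, pack.gen.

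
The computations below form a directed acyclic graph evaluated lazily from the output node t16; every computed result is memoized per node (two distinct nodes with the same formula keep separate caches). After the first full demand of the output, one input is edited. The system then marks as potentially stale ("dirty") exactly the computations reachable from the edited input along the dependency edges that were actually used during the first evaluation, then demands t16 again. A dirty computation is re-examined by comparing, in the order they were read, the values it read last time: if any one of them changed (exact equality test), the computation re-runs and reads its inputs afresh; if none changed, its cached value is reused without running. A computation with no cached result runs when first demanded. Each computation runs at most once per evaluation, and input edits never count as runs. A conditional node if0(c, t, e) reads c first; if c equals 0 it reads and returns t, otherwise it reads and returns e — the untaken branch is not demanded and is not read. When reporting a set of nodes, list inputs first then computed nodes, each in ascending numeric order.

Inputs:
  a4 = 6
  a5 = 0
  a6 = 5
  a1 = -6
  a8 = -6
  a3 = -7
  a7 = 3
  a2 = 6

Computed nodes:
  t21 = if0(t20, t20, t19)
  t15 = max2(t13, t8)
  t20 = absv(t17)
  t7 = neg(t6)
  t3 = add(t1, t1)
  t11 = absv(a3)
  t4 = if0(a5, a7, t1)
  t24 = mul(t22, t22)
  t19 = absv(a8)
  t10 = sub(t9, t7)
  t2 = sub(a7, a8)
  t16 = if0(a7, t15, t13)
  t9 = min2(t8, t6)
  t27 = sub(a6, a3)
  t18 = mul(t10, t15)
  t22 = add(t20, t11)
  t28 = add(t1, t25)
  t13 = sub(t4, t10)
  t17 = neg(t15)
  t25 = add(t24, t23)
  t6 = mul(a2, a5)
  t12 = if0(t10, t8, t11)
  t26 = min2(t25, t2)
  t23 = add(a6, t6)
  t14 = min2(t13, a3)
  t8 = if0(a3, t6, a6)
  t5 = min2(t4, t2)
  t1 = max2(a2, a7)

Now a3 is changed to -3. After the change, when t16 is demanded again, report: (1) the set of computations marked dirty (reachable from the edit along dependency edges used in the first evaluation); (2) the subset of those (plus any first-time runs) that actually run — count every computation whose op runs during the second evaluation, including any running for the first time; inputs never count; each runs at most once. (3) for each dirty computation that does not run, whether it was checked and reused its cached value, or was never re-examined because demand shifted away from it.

First demand of the output computes:
  t4 = if0(a5=0 -> then branch a7) = 3
  t6 = mul(6, 0) = 0
  t7 = neg(0) = 0
  t8 = if0(a3=-7 -> else branch a6) = 5
  t9 = min2(5, 0) = 0
  t10 = sub(0, 0) = 0
  t13 = sub(3, 0) = 3
  t16 = if0(a7=3 -> else branch t13) = 3

After the edit, cleaning proceeds:
  t8: a read changed (a3 -7->-3) — executes, giving 5 — identical to its old value.
  t9: dirty, but its reads are unchanged (t8 unchanged, t6 unchanged); cached 0 stands.
  t10: dirty, but its reads are unchanged (t9 unchanged, t7 unchanged); cached 0 stands.
  t13: dirty, but its reads are unchanged (t4 unchanged, t10 unchanged); cached 3 stands.
  t16: dirty, but its reads are unchanged (a7 unchanged, t13 unchanged); cached 3 stands.

Note the absorption at t8: it re-runs yet its value is the same, leaving the output's value untouched.

The edit dirties: t8, t9, t10, t13, t16.
1 computations run: t8.
Cache hits after checking: t9, t10, t13, t16.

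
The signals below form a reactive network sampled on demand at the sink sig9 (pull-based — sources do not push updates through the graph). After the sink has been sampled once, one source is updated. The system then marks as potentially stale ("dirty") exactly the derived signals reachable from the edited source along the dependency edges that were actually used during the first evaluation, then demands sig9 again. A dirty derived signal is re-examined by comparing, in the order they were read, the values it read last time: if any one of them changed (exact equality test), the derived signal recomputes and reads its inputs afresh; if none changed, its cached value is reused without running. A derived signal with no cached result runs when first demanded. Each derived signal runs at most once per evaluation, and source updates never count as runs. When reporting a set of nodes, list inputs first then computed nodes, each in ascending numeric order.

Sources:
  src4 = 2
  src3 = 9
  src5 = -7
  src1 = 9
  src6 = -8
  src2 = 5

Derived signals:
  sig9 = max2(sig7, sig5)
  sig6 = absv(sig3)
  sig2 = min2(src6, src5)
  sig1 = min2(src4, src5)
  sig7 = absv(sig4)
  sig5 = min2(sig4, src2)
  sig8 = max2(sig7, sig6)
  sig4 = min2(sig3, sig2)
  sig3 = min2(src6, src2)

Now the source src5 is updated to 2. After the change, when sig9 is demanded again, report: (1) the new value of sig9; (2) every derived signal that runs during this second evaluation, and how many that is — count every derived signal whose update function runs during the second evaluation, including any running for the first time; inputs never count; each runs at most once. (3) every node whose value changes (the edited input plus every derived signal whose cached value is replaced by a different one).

Initial pass — values computed on the first demand:
  sig2 = min2(-8, -7) = -8
  sig3 = min2(-8, 5) = -8
  sig4 = min2(-8, -8) = -8
  sig5 = min2(-8, 5) = -8
  sig7 = absv(-8) = 8
  sig9 = max2(8, -8) = 8

Second demand — change propagation:
  sig2: re-runs because src5 -7->2; new result -8 (unchanged).
  sig4: re-examined; everything it read last time is the same (sig3 unchanged, sig2 unchanged) — cache -8 kept, no run.
  sig5: re-examined; everything it read last time is the same (sig4 unchanged, src2 unchanged) — cache -8 kept, no run.
  sig7: re-examined; everything it read last time is the same (sig4 unchanged) — cache 8 kept, no run.
  sig9: re-examined; everything it read last time is the same (sig7 unchanged, sig5 unchanged) — cache 8 kept, no run.

The important point: sig2 recomputes to an identical value, and the output ends up unchanged.

sig9 now evaluates to 8.
Run set: sig2 (1 run).
Changed values: src5.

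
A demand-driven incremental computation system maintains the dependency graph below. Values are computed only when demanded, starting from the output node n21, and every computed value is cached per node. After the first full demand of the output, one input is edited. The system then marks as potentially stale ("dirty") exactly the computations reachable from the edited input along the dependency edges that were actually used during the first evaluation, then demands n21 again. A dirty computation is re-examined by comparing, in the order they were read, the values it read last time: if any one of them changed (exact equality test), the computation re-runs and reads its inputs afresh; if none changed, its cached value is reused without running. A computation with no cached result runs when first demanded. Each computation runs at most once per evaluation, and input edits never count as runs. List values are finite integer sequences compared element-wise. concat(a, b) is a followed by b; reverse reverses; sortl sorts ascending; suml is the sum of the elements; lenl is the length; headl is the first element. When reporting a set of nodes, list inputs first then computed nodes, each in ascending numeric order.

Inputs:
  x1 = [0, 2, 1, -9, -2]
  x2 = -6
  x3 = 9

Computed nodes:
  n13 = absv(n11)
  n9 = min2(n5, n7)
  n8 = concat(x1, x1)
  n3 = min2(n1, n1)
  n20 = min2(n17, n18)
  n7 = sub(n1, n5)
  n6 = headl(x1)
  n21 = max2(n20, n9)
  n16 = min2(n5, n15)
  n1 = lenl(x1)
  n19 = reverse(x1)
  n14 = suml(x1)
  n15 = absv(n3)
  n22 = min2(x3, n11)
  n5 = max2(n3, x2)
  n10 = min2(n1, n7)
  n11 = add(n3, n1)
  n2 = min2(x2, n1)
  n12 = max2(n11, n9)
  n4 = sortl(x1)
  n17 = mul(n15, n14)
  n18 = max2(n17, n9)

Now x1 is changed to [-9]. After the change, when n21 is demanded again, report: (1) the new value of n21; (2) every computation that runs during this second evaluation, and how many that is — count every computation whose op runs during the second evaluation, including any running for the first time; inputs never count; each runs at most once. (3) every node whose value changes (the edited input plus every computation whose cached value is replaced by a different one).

First evaluation (everything demanded from the output):
  n1 = lenl([0, 2, 1, -9, -2]) = 5
  n3 = min2(5, 5) = 5
  n5 = max2(5, -6) = 5
  n7 = sub(5, 5) = 0
  n9 = min2(5, 0) = 0
  n14 = suml([0, 2, 1, -9, -2]) = -8
  n15 = absv(5) = 5
  n17 = mul(5, -8) = -40
  n18 = max2(-40, 0) = 0
  n20 = min2(-40, 0) = -40
  n21 = max2(-40, 0) = 0

Propagation after the edit:
  n1: runs — x1 [0, 2, 1, -9, -2]->[-9]; result 1.
  n3: runs — n1 5->1; n1 5->1; result 1.
  n5: runs — n3 5->1; result 1.
  n7: runs — n1 5->1; n5 5->1; result 0 (same value as before).
  n9: runs — n5 5->1; result 0 (same value as before).
  n14: runs — x1 [0, 2, 1, -9, -2]->[-9]; result -9.
  n15: runs — n3 5->1; result 1.
  n17: runs — n15 5->1; n14 -8->-9; result -9.
  n18: runs — n17 -40->-9; result 0 (same value as before).
  n20: runs — n17 -40->-9; result -9.
  n21: runs — n20 -40->-9; result 0 (same value as before).

New value of n21: 0.
Computations that run: n1, n3, n5, n7, n9, n14, n15, n17, n18, n20, n21 — 11 in total.
Values that change: x1, n1, n3, n5, n14, n15, n17, n20.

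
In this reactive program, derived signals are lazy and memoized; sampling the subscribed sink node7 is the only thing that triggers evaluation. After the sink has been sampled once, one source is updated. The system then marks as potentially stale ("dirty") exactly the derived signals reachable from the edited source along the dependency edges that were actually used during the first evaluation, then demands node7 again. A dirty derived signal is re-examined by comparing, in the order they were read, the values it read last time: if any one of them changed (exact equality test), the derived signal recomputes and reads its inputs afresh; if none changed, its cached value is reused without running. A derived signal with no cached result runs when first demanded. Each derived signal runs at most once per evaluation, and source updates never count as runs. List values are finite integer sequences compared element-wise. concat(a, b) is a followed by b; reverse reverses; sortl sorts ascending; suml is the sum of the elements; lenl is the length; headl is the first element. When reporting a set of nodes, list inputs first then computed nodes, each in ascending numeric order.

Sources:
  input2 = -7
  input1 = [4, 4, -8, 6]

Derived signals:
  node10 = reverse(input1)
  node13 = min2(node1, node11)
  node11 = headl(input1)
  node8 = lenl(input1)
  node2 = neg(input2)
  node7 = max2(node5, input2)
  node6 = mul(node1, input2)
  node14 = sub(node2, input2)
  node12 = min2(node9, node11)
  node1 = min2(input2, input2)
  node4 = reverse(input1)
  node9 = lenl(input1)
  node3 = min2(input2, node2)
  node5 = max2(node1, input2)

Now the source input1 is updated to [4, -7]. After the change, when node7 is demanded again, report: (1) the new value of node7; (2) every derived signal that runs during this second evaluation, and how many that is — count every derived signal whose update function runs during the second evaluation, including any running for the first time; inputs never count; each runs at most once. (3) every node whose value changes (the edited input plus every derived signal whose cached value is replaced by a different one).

First demand of the output computes:
  node1 = min2(-7, -7) = -7
  node5 = max2(-7, -7) = -7
  node7 = max2(-7, -7) = -7

After the edit, cleaning proceeds:
  input1 only reaches undemanded nodes; the second demand re-runs nothing.

Note the shortcut — input1 feeds only undemanded nodes, so no recomputation happens.

Demanding node7 again yields -7.
0 derived signals run: none.
The nodes whose values change: input1.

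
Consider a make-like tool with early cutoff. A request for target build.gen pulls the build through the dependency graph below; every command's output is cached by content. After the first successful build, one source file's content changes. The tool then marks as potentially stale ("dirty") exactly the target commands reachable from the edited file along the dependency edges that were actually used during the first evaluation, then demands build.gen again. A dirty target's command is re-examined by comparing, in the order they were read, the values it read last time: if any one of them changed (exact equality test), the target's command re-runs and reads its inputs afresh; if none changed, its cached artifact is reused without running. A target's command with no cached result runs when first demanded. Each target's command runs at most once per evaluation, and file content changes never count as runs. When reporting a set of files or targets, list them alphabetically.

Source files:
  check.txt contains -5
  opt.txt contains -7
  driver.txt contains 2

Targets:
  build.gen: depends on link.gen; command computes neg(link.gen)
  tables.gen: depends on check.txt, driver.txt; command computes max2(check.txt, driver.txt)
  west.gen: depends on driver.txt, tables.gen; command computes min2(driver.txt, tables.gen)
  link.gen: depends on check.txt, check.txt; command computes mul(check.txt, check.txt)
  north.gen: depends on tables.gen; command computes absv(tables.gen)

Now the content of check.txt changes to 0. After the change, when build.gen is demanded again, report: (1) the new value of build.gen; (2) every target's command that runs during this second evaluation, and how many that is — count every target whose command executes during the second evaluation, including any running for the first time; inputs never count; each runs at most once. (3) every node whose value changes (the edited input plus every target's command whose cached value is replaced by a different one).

First demand of the output computes:
  link.gen = mul(-5, -5) = 25
  build.gen = neg(25) = -25

After the edit, cleaning proceeds:
  link.gen: a read changed (check.txt -5->0; check.txt -5->0) — executes, giving 0.
  build.gen: a read changed (link.gen 25->0) — executes, giving 0.

Demanding build.gen again yields 0.
2 target commands run: build.gen, link.gen.
The nodes whose values change: build.gen, check.txt, link.gen.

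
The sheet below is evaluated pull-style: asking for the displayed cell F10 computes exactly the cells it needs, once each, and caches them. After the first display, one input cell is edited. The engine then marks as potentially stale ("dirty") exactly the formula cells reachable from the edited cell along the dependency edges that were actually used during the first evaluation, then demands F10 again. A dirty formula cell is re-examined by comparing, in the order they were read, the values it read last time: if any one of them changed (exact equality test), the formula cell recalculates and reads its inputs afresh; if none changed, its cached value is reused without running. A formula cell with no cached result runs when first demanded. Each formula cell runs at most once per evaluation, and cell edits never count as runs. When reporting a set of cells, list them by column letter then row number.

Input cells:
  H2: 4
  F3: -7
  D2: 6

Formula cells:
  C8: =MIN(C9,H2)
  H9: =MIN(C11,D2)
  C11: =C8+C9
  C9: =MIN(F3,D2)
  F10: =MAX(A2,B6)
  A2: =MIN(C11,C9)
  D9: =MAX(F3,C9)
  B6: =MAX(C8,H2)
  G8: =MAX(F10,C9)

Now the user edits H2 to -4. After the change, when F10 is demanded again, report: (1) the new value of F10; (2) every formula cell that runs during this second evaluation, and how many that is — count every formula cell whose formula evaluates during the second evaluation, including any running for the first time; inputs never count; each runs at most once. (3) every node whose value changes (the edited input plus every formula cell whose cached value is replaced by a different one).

Demanding F10 again yields -4.
3 formula cells run: B6, C8, F10.
The nodes whose values change: B6, F10, H2.
Note where the cutoff bites: C11 is checked, finds nothing changed, and keeps its cache.

First demand of the output computes:
  C9 = MIN(-7, 6) = -7
  C8 = MIN(-7, 4) = -7
  B6 = MAX(-7, 4) = 4
  C11 = -7 + -7 = -14
  A2 = MIN(-14, -7) = -14
  F10 = MAX(-14, 4) = 4

After the edit, cleaning proceeds:
  C8: a read changed (H2 4->-4) — executes, giving -7 — identical to its old value.
  B6: a read changed (H2 4->-4) — executes, giving -4.
  C11: dirty, but its reads are unchanged (C8 unchanged, C9 unchanged); cached -14 stands.
  A2: dirty, but its reads are unchanged (C11 unchanged, C9 unchanged); cached -14 stands.
  F10: a read changed (B6 4->-4) — executes, giving -4.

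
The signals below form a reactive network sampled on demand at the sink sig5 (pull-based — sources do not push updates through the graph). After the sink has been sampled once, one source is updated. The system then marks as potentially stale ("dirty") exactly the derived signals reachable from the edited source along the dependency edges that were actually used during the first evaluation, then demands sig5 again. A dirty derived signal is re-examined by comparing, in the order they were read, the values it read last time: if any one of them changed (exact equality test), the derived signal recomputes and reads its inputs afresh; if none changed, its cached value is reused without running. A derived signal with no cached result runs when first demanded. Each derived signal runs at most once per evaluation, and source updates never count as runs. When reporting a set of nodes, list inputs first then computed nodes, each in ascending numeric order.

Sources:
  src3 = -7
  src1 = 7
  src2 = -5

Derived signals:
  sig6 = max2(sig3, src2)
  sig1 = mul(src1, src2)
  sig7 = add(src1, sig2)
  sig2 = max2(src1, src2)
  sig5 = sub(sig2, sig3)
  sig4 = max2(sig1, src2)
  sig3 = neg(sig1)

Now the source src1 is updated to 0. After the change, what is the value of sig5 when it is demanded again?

Initial pass — values computed on the first demand:
  sig1 = mul(7, -5) = -35
  sig2 = max2(7, -5) = 7
  sig3 = neg(-35) = 35
  sig5 = sub(7, 35) = -28

Second demand — change propagation:
  sig1: re-runs because src1 7->0; new result 0.
  sig2: re-runs because src1 7->0; new result 0.
  sig3: re-runs because sig1 -35->0; new result 0.
  sig5: re-runs because sig2 7->0; sig3 35->0; new result 0.

sig5 now evaluates to 0.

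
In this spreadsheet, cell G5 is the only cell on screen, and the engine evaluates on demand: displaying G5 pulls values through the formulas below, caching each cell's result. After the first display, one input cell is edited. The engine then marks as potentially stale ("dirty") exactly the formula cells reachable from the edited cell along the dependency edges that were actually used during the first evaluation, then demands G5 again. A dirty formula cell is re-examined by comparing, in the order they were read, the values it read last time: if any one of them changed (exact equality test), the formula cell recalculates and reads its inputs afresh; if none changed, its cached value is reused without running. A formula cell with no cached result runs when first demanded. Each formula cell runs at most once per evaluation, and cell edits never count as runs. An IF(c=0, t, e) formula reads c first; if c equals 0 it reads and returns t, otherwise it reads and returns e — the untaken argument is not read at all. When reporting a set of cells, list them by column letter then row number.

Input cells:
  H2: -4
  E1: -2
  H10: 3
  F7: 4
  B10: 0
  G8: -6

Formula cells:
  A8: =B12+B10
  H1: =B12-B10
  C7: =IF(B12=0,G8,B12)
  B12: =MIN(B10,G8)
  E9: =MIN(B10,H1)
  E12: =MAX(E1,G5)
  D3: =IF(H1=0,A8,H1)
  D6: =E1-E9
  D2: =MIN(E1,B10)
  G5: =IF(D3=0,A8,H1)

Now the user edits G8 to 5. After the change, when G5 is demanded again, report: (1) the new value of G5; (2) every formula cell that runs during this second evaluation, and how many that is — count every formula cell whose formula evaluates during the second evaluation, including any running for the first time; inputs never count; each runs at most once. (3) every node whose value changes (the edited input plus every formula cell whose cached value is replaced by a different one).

G5 now evaluates to 0.
Run set: A8, B12, D3, G5, H1 (5 run).
Changed values: B12, D3, G5, G8, H1.
The important point: the flipped condition pulls in fresh nodes; A8 runs for the first time.

Initial pass — values computed on the first demand:
  B12 = MIN(0, -6) = -6
  H1 = -6 - 0 = -6
  D3 = IF(H1=0: H1=-6 -> else branch H1) = -6
  G5 = IF(D3=0: D3=-6 -> else branch H1) = -6

Second demand — change propagation:
  B12: re-runs because G8 -6->5; new result 0.
  A8: newly demanded (no cache) — executes and yields 0.
  H1: re-runs because B12 -6->0; new result 0.
  D3: re-runs because H1 -6->0; H1 -6->0; new result 0.
  G5: re-runs because D3 -6->0; H1 -6->0; new result 0.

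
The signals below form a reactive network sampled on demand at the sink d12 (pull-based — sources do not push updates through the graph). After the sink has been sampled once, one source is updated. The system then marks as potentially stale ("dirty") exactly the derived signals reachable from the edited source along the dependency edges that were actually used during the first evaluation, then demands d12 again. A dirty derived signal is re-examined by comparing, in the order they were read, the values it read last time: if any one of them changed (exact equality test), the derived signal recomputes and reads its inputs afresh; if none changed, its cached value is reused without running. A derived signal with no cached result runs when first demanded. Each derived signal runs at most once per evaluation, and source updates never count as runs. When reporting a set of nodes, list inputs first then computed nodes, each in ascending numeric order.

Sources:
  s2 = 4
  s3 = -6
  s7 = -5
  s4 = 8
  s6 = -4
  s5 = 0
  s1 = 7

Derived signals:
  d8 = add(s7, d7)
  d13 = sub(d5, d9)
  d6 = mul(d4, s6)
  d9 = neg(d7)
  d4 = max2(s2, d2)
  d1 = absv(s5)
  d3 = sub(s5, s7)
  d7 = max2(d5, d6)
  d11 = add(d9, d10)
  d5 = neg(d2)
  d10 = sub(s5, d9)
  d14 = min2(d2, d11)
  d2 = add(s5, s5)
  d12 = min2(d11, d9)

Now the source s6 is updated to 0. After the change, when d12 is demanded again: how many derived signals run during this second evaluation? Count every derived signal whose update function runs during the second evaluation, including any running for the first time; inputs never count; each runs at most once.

Initial pass — values computed on the first demand:
  d2 = add(0, 0) = 0
  d4 = max2(4, 0) = 4
  d5 = neg(0) = 0
  d6 = mul(4, -4) = -16
  d7 = max2(0, -16) = 0
  d9 = neg(0) = 0
  d10 = sub(0, 0) = 0
  d11 = add(0, 0) = 0
  d12 = min2(0, 0) = 0

Second demand — change propagation:
  d6: re-runs because s6 -4->0; new result 0.
  d7: re-runs because d6 -16->0; new result 0 (unchanged).
  d9: re-examined; everything it read last time is the same (d7 unchanged) — cache 0 kept, no run.
  d10: re-examined; everything it read last time is the same (s5 unchanged, d9 unchanged) — cache 0 kept, no run.
  d11: re-examined; everything it read last time is the same (d9 unchanged, d10 unchanged) — cache 0 kept, no run.
  d12: re-examined; everything it read last time is the same (d11 unchanged, d9 unchanged) — cache 0 kept, no run.

The important point: d7 recomputes to an identical value, and the output ends up unchanged.

Run set: d6, d7 (2 run).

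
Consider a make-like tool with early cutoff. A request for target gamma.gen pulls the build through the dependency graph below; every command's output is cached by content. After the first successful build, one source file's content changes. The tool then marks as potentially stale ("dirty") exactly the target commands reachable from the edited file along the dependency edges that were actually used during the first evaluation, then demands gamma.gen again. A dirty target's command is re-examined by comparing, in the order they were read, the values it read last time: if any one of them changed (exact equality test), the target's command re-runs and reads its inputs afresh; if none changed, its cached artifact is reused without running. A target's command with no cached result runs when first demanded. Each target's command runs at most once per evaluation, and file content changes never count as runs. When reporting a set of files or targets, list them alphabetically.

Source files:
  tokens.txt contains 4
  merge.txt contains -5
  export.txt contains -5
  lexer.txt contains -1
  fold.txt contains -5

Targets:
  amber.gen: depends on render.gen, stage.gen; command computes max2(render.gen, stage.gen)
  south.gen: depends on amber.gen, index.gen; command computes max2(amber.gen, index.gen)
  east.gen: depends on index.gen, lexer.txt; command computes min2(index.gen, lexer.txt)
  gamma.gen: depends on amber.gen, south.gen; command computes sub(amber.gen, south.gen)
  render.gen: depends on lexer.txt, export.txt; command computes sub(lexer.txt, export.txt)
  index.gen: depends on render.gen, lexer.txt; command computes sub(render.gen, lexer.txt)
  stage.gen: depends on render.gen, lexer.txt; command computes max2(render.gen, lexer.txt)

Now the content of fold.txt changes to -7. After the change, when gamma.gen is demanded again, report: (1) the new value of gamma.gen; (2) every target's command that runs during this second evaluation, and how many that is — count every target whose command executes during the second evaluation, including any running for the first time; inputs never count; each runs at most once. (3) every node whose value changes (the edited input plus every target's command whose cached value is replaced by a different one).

Demanding gamma.gen again yields -1.
0 target commands run: none.
The nodes whose values change: fold.txt.
Note the shortcut — nothing in the graph depends on fold.txt at all, so no recomputation happens.

First demand of the output computes:
  render.gen = sub(-1, -5) = 4
  index.gen = sub(4, -1) = 5
  stage.gen = max2(4, -1) = 4
  amber.gen = max2(4, 4) = 4
  south.gen = max2(4, 5) = 5
  gamma.gen = sub(4, 5) = -1

After the edit, cleaning proceeds:
  no node depends on fold.txt at all; the second demand re-runs nothing.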